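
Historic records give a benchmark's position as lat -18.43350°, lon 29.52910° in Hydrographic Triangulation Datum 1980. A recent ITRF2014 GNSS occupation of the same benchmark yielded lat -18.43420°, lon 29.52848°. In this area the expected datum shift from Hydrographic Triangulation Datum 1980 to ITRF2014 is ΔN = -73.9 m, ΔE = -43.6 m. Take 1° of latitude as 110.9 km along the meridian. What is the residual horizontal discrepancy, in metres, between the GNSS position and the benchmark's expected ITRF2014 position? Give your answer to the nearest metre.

22 m

Observed coordinate differences: Δφ = -0.00070°, Δλ = -0.00062°.
Converting to metres (1° lat = 110900 m, cos φ = 0.948691): observed ΔN = -77.6 m, observed ΔE = -65.2 m.
Subtracting the expected shift leaves a residual of -77.6 − (-73.9) = -3.7 m north and -65.2 − (-43.6) = -21.6 m east.
Residual distance = √((-3.7)² + (-21.6)²) = 21.9 m.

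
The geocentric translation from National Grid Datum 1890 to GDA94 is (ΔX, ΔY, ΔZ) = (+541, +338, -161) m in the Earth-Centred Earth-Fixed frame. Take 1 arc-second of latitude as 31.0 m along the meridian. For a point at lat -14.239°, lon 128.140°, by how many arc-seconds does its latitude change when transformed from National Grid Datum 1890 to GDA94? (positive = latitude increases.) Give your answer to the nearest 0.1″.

Δφ = -5.6″

sin φ = -0.245967, cos φ = 0.969278, sin λ = 0.786504, cos λ = -0.617585.
North component: ΔN = −sin φ cos λ·ΔX − sin φ sin λ·ΔY + cos φ·ΔZ = −(-0.245967)(-0.617585)(541) − (-0.245967)(0.786504)(338) + (0.969278)(-161) = -172.85 m.
1° of latitude spans 3600 × 31.00 = 111600 m, so Δφ = -172.85 / 111600 × 3600 = -5.576″.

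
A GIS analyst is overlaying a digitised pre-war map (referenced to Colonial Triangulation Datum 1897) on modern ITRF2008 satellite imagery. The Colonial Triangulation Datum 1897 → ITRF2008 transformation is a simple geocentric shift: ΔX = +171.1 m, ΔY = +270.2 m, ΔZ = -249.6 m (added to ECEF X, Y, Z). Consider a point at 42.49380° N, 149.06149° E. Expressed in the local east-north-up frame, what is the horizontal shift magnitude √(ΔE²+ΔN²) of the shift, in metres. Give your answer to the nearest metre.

At φ = 42.49380°, λ = 149.06149°: sin φ = 0.675510, cos φ = 0.737350, sin λ = 0.514118, cos λ = -0.857720.
ΔE = −sin λ·ΔX + cos λ·ΔY = −(0.514118)·(171.1) + (-0.857720)·(270.2) = -319.72 m.
ΔN = −sin φ cos λ·ΔX − sin φ sin λ·ΔY + cos φ·ΔZ = −(0.675510)(-0.857720)(171.1) − (0.675510)(0.514118)(270.2) + (0.737350)(-249.6) = -178.75 m.
Horizontal magnitude = √(ΔE² + ΔN²) = √((-319.72)² + (-178.75)²) = 366.29 m.

366 m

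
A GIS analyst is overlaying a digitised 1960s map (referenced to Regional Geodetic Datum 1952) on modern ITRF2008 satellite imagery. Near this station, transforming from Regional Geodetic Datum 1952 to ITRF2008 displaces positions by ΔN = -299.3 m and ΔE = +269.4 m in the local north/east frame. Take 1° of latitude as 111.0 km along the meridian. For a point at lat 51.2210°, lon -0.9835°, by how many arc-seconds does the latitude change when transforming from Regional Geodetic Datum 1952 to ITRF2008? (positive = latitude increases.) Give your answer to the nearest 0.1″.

Δφ = -9.7″

1° of latitude = 111.0 km, so Δφ = -299.3 / 111000 = -0.0026964° = -9.707″.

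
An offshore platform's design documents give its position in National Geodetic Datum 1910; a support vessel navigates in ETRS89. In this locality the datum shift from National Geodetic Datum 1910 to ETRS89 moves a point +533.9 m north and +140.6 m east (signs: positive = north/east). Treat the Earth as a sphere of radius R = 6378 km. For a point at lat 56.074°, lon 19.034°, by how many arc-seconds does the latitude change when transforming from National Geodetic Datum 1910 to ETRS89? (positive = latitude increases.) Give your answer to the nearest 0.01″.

On a sphere of radius R, 1 rad of latitude = R, so Δφ = ΔN / R = 533.9 / 6378000 = 8.3710e-05 rad = 17.266″.

Δφ = 17.27″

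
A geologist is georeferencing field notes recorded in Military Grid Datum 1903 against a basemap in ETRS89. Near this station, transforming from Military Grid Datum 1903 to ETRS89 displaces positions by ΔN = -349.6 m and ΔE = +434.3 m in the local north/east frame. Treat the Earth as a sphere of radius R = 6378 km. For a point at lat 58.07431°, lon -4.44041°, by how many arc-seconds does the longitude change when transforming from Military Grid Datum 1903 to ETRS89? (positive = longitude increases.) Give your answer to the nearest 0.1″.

Δλ = 26.6″

At latitude 58.07431°, cos φ = 0.528819.
One radian of longitude at latitude φ spans R cos φ, so Δλ = ΔE / (R cos φ) = 434.3 / (6378000 × 0.528819) = 1.2877e-04 rad = 26.560″.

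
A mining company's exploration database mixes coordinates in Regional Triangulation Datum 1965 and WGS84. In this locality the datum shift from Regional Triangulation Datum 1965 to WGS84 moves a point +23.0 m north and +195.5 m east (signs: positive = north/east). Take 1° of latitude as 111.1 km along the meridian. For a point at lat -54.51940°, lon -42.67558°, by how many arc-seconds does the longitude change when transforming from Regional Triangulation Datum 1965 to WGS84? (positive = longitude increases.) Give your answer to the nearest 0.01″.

At latitude -54.51940°, cos φ = 0.580427.
1° of longitude at this latitude = 111.1 × cos φ = 64.49 km, so Δλ = 195.5 / 64485.5 = 0.0030317° = 10.914″.

Δλ = 10.91″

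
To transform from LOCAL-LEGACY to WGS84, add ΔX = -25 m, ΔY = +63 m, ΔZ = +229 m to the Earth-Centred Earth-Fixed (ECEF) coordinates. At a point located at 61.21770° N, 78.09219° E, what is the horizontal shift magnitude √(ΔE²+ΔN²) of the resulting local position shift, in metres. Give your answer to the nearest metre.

The local east axis at (φ, λ) is (−sin λ, cos λ, 0), so ΔE = −sin(78.09219°)·(-25) + cos(78.09219°)·63 = 37.46 m.
The local north axis is (−sin φ cos λ, −sin φ sin λ, cos φ), giving ΔN = 4.521 − 54.028 + 110.260 = 60.75 m.
Horizontal magnitude = √(ΔE² + ΔN²) = √(37.46² + 60.75²) = 71.37 m.

71 m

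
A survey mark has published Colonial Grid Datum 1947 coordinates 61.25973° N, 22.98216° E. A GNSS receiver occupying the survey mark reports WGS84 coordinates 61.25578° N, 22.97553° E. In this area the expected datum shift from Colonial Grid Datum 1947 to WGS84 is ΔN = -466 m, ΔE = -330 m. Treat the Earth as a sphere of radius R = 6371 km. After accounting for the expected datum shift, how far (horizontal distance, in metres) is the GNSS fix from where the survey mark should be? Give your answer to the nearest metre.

Observed coordinate differences: Δφ = -0.00395°, Δλ = -0.00663°.
Converting to metres (1° lat = 111195 m, cos φ = 0.480840): observed ΔN = -439.2 m, observed ΔE = -354.5 m.
Subtracting the expected shift leaves a residual of -439.2 − (-466) = 26.8 m north and -354.5 − (-330) = -24.5 m east.
Residual distance = √(26.8² + (-24.5)²) = 36.3 m.

36 m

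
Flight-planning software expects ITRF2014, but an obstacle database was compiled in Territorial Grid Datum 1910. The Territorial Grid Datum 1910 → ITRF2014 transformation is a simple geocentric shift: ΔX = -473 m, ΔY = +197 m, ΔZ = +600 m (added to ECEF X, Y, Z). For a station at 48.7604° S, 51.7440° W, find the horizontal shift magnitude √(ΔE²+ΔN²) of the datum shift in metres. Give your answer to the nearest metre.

256 m

At φ = -48.7604°, λ = -51.7440°: sin φ = -0.751959, cos φ = 0.659209, sin λ = -0.785252, cos λ = 0.619176.
ΔE = −sin λ·ΔX + cos λ·ΔY = −(-0.785252)·(-473) + (0.619176)·(197) = -249.45 m.
ΔN = −sin φ cos λ·ΔX − sin φ sin λ·ΔY + cos φ·ΔZ = −(-0.751959)(0.619176)(-473) − (-0.751959)(-0.785252)(197) + (0.659209)(600) = 58.97 m.
Horizontal magnitude = √(ΔE² + ΔN²) = √((-249.45)² + 58.97²) = 256.32 m.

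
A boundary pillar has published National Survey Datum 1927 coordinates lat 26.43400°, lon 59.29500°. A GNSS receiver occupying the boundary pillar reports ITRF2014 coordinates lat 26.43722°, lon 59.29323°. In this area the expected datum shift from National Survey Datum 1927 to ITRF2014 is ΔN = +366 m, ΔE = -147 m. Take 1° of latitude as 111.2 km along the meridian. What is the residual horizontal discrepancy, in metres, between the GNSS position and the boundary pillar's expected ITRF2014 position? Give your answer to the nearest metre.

30 m

Observed coordinate differences: Δφ = +0.00322°, Δλ = -0.00177°.
Converting to metres (1° lat = 111200 m, cos φ = 0.895448): observed ΔN = 358.1 m, observed ΔE = -176.2 m.
Subtracting the expected shift leaves a residual of 358.1 − (366) = -7.9 m north and -176.2 − (-147) = -29.2 m east.
Residual distance = √((-7.9)² + (-29.2)²) = 30.3 m.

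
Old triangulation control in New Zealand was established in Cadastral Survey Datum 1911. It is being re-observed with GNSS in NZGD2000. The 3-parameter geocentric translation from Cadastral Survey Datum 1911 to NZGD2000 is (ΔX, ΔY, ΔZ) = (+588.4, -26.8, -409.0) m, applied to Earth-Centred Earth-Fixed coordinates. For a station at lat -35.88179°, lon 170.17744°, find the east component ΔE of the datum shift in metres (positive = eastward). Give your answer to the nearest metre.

ΔE = -74 m

The local east axis at (φ, λ) is (−sin λ, cos λ, 0), so ΔE = −sin(170.17744°)·588.4 + cos(170.17744°)·(-26.8) = -73.97 m.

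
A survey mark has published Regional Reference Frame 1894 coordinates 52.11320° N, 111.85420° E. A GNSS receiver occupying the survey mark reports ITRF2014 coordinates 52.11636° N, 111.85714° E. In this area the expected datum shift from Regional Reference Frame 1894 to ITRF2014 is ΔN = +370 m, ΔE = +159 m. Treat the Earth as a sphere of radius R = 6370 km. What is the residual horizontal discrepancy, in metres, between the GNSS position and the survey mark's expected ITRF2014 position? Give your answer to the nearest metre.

46 m

Observed coordinate differences: Δφ = +0.00316°, Δλ = +0.00294°.
Converting to metres (1° lat = 111177 m, cos φ = 0.614103): observed ΔN = 351.3 m, observed ΔE = 200.7 m.
Subtracting the expected shift leaves a residual of 351.3 − (370) = -18.7 m north and 200.7 − (159) = 41.7 m east.
Residual distance = √((-18.7)² + 41.7²) = 45.7 m.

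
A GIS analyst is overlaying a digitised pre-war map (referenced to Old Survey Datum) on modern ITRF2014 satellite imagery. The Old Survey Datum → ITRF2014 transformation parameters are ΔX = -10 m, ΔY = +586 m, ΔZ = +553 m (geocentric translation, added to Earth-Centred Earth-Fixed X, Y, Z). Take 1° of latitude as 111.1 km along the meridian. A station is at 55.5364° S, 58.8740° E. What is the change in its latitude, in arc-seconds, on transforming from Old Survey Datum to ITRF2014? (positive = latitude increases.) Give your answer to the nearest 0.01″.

sin φ = -0.824486, cos φ = 0.565883, sin λ = 0.856033, cos λ = 0.516922.
North component: ΔN = −sin φ cos λ·ΔX − sin φ sin λ·ΔY + cos φ·ΔZ = −(-0.824486)(0.516922)(-10) − (-0.824486)(0.856033)(586) + (0.565883)(553) = 722.26 m.
1° of latitude spans 111100 m, so Δφ = 722.26 / 111100 × 3600 = 23.404″.

Δφ = 23.40″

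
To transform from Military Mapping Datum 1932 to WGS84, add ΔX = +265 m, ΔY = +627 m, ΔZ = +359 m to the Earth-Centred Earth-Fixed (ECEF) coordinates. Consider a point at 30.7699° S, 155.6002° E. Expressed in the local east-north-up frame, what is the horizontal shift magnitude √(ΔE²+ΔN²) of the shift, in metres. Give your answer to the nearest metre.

751 m

The local east axis at (φ, λ) is (−sin λ, cos λ, 0), so ΔE = −sin(155.6002°)·265 + cos(155.6002°)·627 = -680.47 m.
The local north axis is (−sin φ cos λ, −sin φ sin λ, cos φ), giving ΔN = -123.463 + 132.510 + 308.463 = 317.51 m.
Horizontal magnitude = √(ΔE² + ΔN²) = √((-680.47)² + 317.51²) = 750.90 m.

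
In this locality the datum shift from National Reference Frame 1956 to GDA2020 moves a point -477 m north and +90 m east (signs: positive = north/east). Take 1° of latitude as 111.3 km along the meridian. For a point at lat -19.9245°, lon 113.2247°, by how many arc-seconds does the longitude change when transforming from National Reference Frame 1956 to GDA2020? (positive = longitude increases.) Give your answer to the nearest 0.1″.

At latitude -19.9245°, cos φ = 0.940142.
1° of longitude at this latitude = 111.3 × cos φ = 104.64 km, so Δλ = 90.0 / 104637.9 = 0.0008601° = 3.096″.

Δλ = 3.1″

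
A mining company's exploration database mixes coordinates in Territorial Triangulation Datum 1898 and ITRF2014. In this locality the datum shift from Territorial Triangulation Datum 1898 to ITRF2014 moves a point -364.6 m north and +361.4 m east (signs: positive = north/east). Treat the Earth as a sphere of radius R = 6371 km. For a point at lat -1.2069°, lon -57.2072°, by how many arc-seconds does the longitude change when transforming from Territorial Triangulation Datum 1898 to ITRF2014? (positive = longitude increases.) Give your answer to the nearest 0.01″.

At latitude -1.2069°, cos φ = 0.999778.
One radian of longitude at latitude φ spans R cos φ, so Δλ = ΔE / (R cos φ) = 361.4 / (6371000 × 0.999778) = 5.6738e-05 rad = 11.703″.

Δλ = 11.70″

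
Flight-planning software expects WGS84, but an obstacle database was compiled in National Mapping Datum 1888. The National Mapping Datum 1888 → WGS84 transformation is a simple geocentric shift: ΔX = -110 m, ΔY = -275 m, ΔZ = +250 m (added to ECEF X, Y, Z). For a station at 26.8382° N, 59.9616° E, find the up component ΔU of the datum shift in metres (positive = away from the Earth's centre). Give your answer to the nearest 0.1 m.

The local up (radial) axis is (cos φ cos λ, cos φ sin λ, sin φ), giving ΔU = -49.133 − 212.422 + 112.868 = -148.69 m.

ΔU = -148.7 m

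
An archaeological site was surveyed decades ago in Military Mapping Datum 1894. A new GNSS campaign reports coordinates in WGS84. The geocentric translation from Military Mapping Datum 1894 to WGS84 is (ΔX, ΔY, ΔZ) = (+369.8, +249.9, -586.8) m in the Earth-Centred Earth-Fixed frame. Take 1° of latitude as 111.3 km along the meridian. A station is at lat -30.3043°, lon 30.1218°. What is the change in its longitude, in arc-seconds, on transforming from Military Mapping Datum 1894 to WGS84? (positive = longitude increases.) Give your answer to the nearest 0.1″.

Δλ = 1.1″

sin φ = -0.504592, cos φ = 0.863358, sin λ = 0.501840, cos λ = 0.864961.
East component: ΔE = −sin λ·ΔX + cos λ·ΔY = −(0.501840)(369.8) + (0.864961)(249.9) = 30.57 m.
1° of latitude spans 111300 m; at latitude φ, 1° of longitude spans that × cos φ = 96091.7 m, so Δλ = 30.57 / 96091.7 × 3600 = 1.145″.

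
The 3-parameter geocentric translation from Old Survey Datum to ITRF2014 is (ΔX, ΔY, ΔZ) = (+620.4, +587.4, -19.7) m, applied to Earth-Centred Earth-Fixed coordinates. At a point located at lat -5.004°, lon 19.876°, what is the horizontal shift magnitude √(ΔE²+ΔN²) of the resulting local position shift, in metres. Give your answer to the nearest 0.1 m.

344.9 m

The local east axis at (φ, λ) is (−sin λ, cos λ, 0), so ΔE = −sin(19.876°)·620.4 + cos(19.876°)·587.4 = 341.48 m.
The local north axis is (−sin φ cos λ, −sin φ sin λ, cos φ), giving ΔN = 50.891 + 17.420 − 19.625 = 48.69 m.
Horizontal magnitude = √(ΔE² + ΔN²) = √(341.48² + 48.69²) = 344.93 m.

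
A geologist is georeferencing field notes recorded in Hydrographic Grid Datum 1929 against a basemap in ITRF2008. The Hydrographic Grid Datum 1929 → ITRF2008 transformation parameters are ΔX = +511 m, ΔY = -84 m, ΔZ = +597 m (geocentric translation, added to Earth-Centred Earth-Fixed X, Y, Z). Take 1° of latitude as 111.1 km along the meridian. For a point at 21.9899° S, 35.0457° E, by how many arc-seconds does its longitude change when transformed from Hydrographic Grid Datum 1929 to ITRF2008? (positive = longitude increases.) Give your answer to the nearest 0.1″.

sin φ = -0.374443, cos φ = 0.927250, sin λ = 0.574230, cos λ = 0.818694.
East component: ΔE = −sin λ·ΔX + cos λ·ΔY = −(0.574230)(511) + (0.818694)(-84) = -362.20 m.
1° of latitude spans 111100 m; at latitude φ, 1° of longitude spans that × cos φ = 103017.5 m, so Δλ = -362.20 / 103017.5 × 3600 = -12.657″.

Δλ = -12.7″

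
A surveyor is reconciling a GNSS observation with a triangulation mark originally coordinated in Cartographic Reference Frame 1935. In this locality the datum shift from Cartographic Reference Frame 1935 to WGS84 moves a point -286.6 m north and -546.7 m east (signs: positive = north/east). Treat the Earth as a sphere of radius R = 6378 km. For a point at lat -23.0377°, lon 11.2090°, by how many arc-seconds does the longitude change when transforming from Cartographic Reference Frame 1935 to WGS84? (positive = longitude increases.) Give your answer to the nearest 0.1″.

Δλ = -19.2″

At latitude -23.0377°, cos φ = 0.920248.
One radian of longitude at latitude φ spans R cos φ, so Δλ = ΔE / (R cos φ) = -546.7 / (6378000 × 0.920248) = -9.3145e-05 rad = -19.213″.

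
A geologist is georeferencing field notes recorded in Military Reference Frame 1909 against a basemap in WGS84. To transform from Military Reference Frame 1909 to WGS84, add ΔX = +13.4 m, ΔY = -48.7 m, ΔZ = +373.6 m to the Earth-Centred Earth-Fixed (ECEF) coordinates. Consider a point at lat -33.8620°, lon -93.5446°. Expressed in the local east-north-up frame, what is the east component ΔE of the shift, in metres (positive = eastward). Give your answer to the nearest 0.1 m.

The local east axis at (φ, λ) is (−sin λ, cos λ, 0), so ΔE = −sin(-93.5446°)·13.4 + cos(-93.5446°)·(-48.7) = 16.39 m.

ΔE = 16.4 m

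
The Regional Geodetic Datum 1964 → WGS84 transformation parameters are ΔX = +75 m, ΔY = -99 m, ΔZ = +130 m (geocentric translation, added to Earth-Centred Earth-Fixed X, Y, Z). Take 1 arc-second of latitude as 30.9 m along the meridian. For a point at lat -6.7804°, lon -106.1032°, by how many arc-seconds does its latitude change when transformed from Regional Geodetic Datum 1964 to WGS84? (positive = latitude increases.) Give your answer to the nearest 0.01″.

sin φ = -0.118064, cos φ = 0.993006, sin λ = -0.960764, cos λ = -0.277368.
North component: ΔN = −sin φ cos λ·ΔX − sin φ sin λ·ΔY + cos φ·ΔZ = −(-0.118064)(-0.277368)(75) − (-0.118064)(-0.960764)(-99) + (0.993006)(130) = 137.86 m.
1° of latitude spans 3600 × 30.90 = 111240 m, so Δφ = 137.86 / 111240 × 3600 = 4.462″.

Δφ = 4.46″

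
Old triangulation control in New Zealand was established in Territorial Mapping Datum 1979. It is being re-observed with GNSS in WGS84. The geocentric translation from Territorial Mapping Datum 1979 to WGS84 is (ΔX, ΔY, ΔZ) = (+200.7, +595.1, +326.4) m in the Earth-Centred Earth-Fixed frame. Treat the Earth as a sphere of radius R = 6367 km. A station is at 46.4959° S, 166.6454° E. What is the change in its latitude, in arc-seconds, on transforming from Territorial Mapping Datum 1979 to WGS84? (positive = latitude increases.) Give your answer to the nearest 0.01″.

sin φ = -0.725325, cos φ = 0.688406, sin λ = 0.230977, cos λ = -0.972959.
North component: ΔN = −sin φ cos λ·ΔX − sin φ sin λ·ΔY + cos φ·ΔZ = −(-0.725325)(-0.972959)(200.7) − (-0.725325)(0.230977)(595.1) + (0.688406)(326.4) = 182.76 m.
1° of latitude spans πR/180 = 111125 m, so Δφ = 182.76 / 111125 × 3600 = 5.921″.

Δφ = 5.92″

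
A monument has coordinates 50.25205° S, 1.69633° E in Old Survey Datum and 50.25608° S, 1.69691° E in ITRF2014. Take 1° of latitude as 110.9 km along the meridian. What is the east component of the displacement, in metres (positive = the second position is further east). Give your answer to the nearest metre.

ΔE = 41 m

Δφ = -50.25608° − -50.25205° = -0.00403°; Δλ = 1.69691° − 1.69633° = +0.00058°.
ΔN = Δφ × 110900 = -446.9 m; ΔE = Δλ × 110900 × cos(-50.25205°) = +0.00058 × 110900 × 0.639411 = 41.1 m.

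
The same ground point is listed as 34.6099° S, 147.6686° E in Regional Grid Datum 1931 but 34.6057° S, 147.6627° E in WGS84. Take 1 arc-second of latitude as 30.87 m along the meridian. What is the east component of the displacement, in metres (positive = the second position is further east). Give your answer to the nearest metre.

Δφ = -34.6057° − -34.6099° = +0.0042°; Δλ = 147.6627° − 147.6686° = -0.0059°.
1° of latitude = 3600 × 30.87 = 111132 m.
ΔN = Δφ × 111132 = 466.8 m; ΔE = Δλ × 111132 × cos(-34.6099°) = -0.0059 × 111132 × 0.823038 = -539.6 m.

ΔE = -540 m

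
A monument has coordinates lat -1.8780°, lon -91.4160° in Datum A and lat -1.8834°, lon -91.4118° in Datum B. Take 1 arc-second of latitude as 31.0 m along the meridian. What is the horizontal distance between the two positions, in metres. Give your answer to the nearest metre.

Δφ = -1.8834° − -1.8780° = -0.0054°; Δλ = -91.4118° − -91.4160° = +0.0042°.
1° of latitude = 3600 × 31.00 = 111600 m.
ΔN = Δφ × 111600 = -602.6 m; ΔE = Δλ × 111600 × cos(-1.8780°) = +0.0042 × 111600 × 0.999463 = 468.5 m.
Distance = √(ΔE² + ΔN²) = √(468.5² + (-602.6)²) = 763.3 m.

763 m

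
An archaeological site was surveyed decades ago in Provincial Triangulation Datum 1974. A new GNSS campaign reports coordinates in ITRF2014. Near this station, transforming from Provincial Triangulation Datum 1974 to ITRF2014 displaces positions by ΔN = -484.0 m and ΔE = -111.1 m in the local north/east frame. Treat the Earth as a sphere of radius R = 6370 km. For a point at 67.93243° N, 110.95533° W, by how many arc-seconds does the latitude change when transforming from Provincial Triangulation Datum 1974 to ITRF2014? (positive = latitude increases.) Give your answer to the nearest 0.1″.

On a sphere of radius R, 1 rad of latitude = R, so Δφ = ΔN / R = -484.0 / 6370000 = -7.5981e-05 rad = -15.672″.

Δφ = -15.7″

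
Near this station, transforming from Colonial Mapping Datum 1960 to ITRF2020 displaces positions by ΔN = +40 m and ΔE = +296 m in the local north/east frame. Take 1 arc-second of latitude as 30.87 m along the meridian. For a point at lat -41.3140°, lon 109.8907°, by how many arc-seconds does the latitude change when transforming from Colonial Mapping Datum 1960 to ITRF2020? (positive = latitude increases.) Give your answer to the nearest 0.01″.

1″ of latitude = 30.87 m, so Δφ = 40.0 / 30.87 = 1.296″.

Δφ = 1.30″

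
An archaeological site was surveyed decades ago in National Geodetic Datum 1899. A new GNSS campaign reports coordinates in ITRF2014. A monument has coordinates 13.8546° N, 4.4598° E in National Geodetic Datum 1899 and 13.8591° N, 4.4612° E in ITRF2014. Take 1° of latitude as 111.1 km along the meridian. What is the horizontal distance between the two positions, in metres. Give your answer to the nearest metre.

Δφ = 13.8591° − 13.8546° = +0.0045°; Δλ = 4.4612° − 4.4598° = +0.0014°.
ΔN = Δφ × 111100 = 500.0 m; ΔE = Δλ × 111100 × cos(13.8546°) = +0.0014 × 111100 × 0.970907 = 151.0 m.
Distance = √(ΔE² + ΔN²) = √(151.0² + 500.0²) = 522.3 m.

522 m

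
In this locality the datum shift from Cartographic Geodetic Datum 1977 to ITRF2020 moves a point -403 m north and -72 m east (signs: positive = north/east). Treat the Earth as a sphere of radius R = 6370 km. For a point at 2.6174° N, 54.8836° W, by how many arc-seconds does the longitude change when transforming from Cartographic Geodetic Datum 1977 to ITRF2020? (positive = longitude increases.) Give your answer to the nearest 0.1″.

At latitude 2.6174°, cos φ = 0.998957.
One radian of longitude at latitude φ spans R cos φ, so Δλ = ΔE / (R cos φ) = -72.0 / (6370000 × 0.998957) = -1.1315e-05 rad = -2.334″.

Δλ = -2.3″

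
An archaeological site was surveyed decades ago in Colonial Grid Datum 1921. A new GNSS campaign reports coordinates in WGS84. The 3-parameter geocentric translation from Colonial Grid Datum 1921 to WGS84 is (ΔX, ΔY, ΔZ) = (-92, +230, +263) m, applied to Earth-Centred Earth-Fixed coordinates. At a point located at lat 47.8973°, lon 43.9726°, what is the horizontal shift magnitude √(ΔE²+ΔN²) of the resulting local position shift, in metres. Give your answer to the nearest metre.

At φ = 47.8973°, λ = 43.9726°: sin φ = 0.741944, cos φ = 0.670462, sin λ = 0.694314, cos λ = 0.719672.
ΔE = −sin λ·ΔX + cos λ·ΔY = −(0.694314)·(-92) + (0.719672)·(230) = 229.40 m.
ΔN = −sin φ cos λ·ΔX − sin φ sin λ·ΔY + cos φ·ΔZ = −(0.741944)(0.719672)(-92) − (0.741944)(0.694314)(230) + (0.670462)(263) = 106.97 m.
Horizontal magnitude = √(ΔE² + ΔN²) = √(229.40² + 106.97²) = 253.12 m.

253 m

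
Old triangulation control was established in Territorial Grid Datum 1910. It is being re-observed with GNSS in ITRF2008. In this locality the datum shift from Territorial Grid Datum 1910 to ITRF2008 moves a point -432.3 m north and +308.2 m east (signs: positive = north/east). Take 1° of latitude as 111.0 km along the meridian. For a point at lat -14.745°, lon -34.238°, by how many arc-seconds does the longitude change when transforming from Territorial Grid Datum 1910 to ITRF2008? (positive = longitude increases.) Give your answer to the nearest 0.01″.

Δλ = 10.34″

At latitude -14.745°, cos φ = 0.967068.
1° of longitude at this latitude = 111.0 × cos φ = 107.34 km, so Δλ = 308.2 / 107344.6 = 0.0028711° = 10.336″.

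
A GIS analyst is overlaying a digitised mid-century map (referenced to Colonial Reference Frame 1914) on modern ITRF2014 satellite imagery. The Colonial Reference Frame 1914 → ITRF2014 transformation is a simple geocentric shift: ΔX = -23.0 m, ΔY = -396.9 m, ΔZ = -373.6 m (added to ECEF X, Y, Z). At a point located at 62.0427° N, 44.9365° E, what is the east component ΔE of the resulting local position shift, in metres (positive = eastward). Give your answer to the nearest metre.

The local east axis at (φ, λ) is (−sin λ, cos λ, 0), so ΔE = −sin(44.9365°)·(-23.0) + cos(44.9365°)·(-396.9) = -264.72 m.

ΔE = -265 m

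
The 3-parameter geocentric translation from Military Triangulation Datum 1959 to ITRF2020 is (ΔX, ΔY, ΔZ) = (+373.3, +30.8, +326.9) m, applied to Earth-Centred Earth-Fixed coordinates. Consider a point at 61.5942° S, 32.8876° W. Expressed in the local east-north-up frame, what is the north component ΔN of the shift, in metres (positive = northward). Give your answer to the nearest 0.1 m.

At φ = -61.5942°, λ = -32.8876°: sin φ = -0.879600, cos φ = 0.475713, sin λ = -0.542993, cos λ = 0.839737.
ΔN = −sin φ cos λ·ΔX − sin φ sin λ·ΔY + cos φ·ΔZ = −(-0.879600)(0.839737)(373.3) − (-0.879600)(-0.542993)(30.8) + (0.475713)(326.9) = 416.53 m.

ΔN = 416.5 m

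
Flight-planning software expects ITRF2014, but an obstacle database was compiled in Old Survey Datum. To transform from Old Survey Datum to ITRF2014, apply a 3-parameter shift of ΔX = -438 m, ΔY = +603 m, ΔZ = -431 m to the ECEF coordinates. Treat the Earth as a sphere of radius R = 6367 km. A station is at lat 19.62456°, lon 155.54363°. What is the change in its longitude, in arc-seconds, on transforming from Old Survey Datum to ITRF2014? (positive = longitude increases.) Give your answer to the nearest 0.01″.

Δλ = -12.64″

sin φ = 0.335855, cos φ = 0.941914, sin λ = 0.414000, cos λ = -0.910277.
East component: ΔE = −sin λ·ΔX + cos λ·ΔY = −(0.414000)(-438) + (-0.910277)(603) = -367.56 m.
1° of latitude spans πR/180 = 111125 m; at latitude φ, 1° of longitude spans that × cos φ = 104670.3 m, so Δλ = -367.56 / 104670.3 × 3600 = -12.642″.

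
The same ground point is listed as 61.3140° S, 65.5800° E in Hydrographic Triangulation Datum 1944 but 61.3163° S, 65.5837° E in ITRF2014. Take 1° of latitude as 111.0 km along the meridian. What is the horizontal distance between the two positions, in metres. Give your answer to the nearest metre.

Δφ = -61.3163° − -61.3140° = -0.0023°; Δλ = 65.5837° − 65.5800° = +0.0037°.
ΔN = Δφ × 111000 = -255.3 m; ΔE = Δλ × 111000 × cos(-61.3140°) = +0.0037 × 111000 × 0.480009 = 197.1 m.
Distance = √(ΔE² + ΔN²) = √(197.1² + (-255.3)²) = 322.6 m.

323 m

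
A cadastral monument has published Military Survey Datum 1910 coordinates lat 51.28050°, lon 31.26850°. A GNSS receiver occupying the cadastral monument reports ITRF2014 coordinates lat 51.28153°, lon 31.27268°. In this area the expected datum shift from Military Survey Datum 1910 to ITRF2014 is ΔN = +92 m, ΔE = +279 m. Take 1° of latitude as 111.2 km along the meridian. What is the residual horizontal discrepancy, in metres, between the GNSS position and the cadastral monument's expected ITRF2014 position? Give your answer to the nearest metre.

Observed coordinate differences: Δφ = +0.00103°, Δλ = +0.00418°.
Converting to metres (1° lat = 111200 m, cos φ = 0.625508): observed ΔN = 114.5 m, observed ΔE = 290.7 m.
Subtracting the expected shift leaves a residual of 114.5 − (92) = 22.5 m north and 290.7 − (279) = 11.7 m east.
Residual distance = √(22.5² + 11.7²) = 25.4 m.

25 m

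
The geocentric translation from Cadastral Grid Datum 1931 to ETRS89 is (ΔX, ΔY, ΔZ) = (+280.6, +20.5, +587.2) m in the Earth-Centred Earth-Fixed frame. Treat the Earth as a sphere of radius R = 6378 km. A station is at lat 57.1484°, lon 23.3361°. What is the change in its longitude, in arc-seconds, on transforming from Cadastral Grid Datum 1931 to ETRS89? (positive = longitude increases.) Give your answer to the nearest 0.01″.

sin φ = 0.840078, cos φ = 0.542465, sin λ = 0.396124, cos λ = 0.918197.
East component: ΔE = −sin λ·ΔX + cos λ·ΔY = −(0.396124)(280.6) + (0.918197)(20.5) = -92.33 m.
1° of latitude spans πR/180 = 111317 m; at latitude φ, 1° of longitude spans that × cos φ = 60385.6 m, so Δλ = -92.33 / 60385.6 × 3600 = -5.504″.

Δλ = -5.50″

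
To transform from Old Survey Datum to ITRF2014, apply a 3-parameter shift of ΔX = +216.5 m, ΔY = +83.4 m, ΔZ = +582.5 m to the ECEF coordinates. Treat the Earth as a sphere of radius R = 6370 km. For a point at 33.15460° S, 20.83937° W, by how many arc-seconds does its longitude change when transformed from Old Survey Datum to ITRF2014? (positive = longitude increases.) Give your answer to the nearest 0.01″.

sin φ = -0.546900, cos φ = 0.837198, sin λ = -0.355749, cos λ = 0.934581.
East component: ΔE = −sin λ·ΔX + cos λ·ΔY = −(-0.355749)(216.5) + (0.934581)(83.4) = 154.96 m.
1° of latitude spans πR/180 = 111177 m; at latitude φ, 1° of longitude spans that × cos φ = 93077.6 m, so Δλ = 154.96 / 93077.6 × 3600 = 5.994″.

Δλ = 5.99″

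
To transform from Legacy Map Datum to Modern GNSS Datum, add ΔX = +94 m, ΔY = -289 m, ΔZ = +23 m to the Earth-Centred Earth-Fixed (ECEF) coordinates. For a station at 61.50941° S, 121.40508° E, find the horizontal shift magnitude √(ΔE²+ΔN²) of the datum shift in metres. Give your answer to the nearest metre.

259 m

The local east axis at (φ, λ) is (−sin λ, cos λ, 0), so ΔE = −sin(121.40508°)·94 + cos(121.40508°)·(-289) = 70.36 m.
The local north axis is (−sin φ cos λ, −sin φ sin λ, cos φ), giving ΔN = -43.050 − 216.791 + 10.971 = -248.87 m.
Horizontal magnitude = √(ΔE² + ΔN²) = √(70.36² + (-248.87)²) = 258.63 m.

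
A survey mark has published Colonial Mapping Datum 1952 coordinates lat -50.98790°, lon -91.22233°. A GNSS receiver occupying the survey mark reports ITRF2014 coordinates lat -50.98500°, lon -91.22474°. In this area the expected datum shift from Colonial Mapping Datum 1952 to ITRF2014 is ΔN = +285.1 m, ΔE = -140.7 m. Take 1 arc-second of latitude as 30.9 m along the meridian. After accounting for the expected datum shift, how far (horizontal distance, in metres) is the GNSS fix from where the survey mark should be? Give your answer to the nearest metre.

Observed coordinate differences: Δφ = +0.00290°, Δλ = -0.00241°.
Converting to metres (1° lat = 111240 m, cos φ = 0.629484): observed ΔN = 322.6 m, observed ΔE = -168.8 m.
Subtracting the expected shift leaves a residual of 322.6 − (285.1) = 37.5 m north and -168.8 − (-140.7) = -28.1 m east.
Residual distance = √(37.5² + (-28.1)²) = 46.8 m.

47 m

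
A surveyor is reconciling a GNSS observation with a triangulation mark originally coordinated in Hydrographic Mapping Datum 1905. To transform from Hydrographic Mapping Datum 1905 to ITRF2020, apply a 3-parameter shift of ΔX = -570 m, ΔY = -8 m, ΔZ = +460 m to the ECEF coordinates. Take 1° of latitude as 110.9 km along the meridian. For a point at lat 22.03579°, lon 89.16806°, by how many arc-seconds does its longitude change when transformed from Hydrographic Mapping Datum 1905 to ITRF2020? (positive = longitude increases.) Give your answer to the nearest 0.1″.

sin φ = 0.375186, cos φ = 0.926950, sin λ = 0.999895, cos λ = 0.014520.
East component: ΔE = −sin λ·ΔX + cos λ·ΔY = −(0.999895)(-570) + (0.014520)(-8) = 569.82 m.
1° of latitude spans 110900 m; at latitude φ, 1° of longitude spans that × cos φ = 102798.7 m, so Δλ = 569.82 / 102798.7 × 3600 = 19.955″.

Δλ = 20.0″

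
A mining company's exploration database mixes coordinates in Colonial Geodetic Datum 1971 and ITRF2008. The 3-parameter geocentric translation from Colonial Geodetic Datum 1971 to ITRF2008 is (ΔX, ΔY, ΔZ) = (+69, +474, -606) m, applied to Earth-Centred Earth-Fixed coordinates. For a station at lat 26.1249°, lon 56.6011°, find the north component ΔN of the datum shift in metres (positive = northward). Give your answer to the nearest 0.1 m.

The local north axis is (−sin φ cos λ, −sin φ sin λ, cos φ), giving ΔN = -16.725 − 174.248 − 544.089 = -735.06 m.

ΔN = -735.1 m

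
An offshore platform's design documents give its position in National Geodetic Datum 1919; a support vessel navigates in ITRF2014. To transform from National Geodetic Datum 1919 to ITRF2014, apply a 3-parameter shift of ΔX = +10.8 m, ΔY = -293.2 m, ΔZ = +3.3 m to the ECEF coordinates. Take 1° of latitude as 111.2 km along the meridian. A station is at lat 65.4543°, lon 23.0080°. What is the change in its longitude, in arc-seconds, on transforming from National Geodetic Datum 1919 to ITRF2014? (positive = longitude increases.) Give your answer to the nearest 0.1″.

Δλ = -21.4″

sin φ = 0.909630, cos φ = 0.415419, sin λ = 0.390860, cos λ = 0.920450.
East component: ΔE = −sin λ·ΔX + cos λ·ΔY = −(0.390860)(10.8) + (0.920450)(-293.2) = -274.10 m.
1° of latitude spans 111200 m; at latitude φ, 1° of longitude spans that × cos φ = 46194.6 m, so Δλ = -274.10 / 46194.6 × 3600 = -21.361″.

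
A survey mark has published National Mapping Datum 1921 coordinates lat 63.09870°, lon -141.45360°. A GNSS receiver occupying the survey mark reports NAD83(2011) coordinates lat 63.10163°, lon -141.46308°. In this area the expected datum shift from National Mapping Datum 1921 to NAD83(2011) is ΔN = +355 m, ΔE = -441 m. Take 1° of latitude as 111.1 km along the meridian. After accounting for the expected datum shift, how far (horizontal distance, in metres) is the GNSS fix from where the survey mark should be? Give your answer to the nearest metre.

Observed coordinate differences: Δφ = +0.00293°, Δλ = -0.00948°.
Converting to metres (1° lat = 111100 m, cos φ = 0.452455): observed ΔN = 325.5 m, observed ΔE = -476.5 m.
Subtracting the expected shift leaves a residual of 325.5 − (355) = -29.5 m north and -476.5 − (-441) = -35.5 m east.
Residual distance = √((-29.5)² + (-35.5)²) = 46.2 m.

46 m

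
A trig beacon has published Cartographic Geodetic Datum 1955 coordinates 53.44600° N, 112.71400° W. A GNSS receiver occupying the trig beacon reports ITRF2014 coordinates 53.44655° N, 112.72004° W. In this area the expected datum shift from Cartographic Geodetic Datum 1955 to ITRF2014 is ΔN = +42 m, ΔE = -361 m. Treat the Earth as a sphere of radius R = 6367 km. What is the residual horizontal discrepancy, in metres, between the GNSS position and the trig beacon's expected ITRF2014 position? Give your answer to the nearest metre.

Observed coordinate differences: Δφ = +0.00055°, Δλ = -0.00604°.
Converting to metres (1° lat = 111125 m, cos φ = 0.595580): observed ΔN = 61.1 m, observed ΔE = -399.8 m.
Subtracting the expected shift leaves a residual of 61.1 − (42) = 19.1 m north and -399.8 − (-361) = -38.8 m east.
Residual distance = √(19.1² + (-38.8)²) = 43.2 m.

43 m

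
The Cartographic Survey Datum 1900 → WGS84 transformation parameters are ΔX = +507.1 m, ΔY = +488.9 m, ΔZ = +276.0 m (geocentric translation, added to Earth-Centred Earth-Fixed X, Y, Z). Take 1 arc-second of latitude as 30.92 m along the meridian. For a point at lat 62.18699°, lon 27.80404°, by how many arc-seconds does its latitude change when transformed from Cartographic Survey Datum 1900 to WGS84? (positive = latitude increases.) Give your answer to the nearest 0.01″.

Δφ = -15.19″

sin φ = 0.884475, cos φ = 0.466587, sin λ = 0.466449, cos λ = 0.884548.
North component: ΔN = −sin φ cos λ·ΔX − sin φ sin λ·ΔY + cos φ·ΔZ = −(0.884475)(0.884548)(507.1) − (0.884475)(0.466449)(488.9) + (0.466587)(276.0) = -469.66 m.
1° of latitude spans 3600 × 30.92 = 111312 m, so Δφ = -469.66 / 111312 × 3600 = -15.189″.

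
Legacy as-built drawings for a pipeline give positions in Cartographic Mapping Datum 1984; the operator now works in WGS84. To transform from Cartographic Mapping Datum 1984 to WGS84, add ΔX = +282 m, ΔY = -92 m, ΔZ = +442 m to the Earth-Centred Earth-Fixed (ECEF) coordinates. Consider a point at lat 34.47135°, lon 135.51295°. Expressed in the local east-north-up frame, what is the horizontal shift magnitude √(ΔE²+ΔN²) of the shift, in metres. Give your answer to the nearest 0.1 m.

At φ = 34.47135°, λ = 135.51295°: sin φ = 0.565994, cos φ = 0.824409, sin λ = 0.700748, cos λ = -0.713409.
ΔE = −sin λ·ΔX + cos λ·ΔY = −(0.700748)·(282) + (-0.713409)·(-92) = -131.98 m.
ΔN = −sin φ cos λ·ΔX − sin φ sin λ·ΔY + cos φ·ΔZ = −(0.565994)(-0.713409)(282) − (0.565994)(0.700748)(-92) + (0.824409)(442) = 514.75 m.
Horizontal magnitude = √(ΔE² + ΔN²) = √((-131.98)² + 514.75²) = 531.40 m.

531.4 m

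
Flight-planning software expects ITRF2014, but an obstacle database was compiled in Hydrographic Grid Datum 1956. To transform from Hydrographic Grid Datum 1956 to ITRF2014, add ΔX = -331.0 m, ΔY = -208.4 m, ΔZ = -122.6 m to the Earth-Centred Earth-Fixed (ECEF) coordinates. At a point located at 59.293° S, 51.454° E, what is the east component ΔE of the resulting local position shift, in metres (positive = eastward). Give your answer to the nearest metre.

ΔE = 129 m

At φ = -59.293°, λ = 51.454°: sin φ = -0.859790, cos φ = 0.510648, sin λ = 0.782108, cos λ = 0.623143.
ΔE = −sin λ·ΔX + cos λ·ΔY = −(0.782108)·(-331.0) + (0.623143)·(-208.4) = 129.01 m.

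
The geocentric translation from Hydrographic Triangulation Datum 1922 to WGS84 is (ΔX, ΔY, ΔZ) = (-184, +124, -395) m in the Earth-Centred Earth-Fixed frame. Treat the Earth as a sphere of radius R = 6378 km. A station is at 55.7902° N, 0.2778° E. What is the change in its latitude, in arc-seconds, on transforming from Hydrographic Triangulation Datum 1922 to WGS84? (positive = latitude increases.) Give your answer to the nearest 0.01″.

Δφ = -2.28″

sin φ = 0.826984, cos φ = 0.562225, sin λ = 0.004849, cos λ = 0.999988.
North component: ΔN = −sin φ cos λ·ΔX − sin φ sin λ·ΔY + cos φ·ΔZ = −(0.826984)(0.999988)(-184) − (0.826984)(0.004849)(124) + (0.562225)(-395) = -70.41 m.
1° of latitude spans πR/180 = 111317 m, so Δφ = -70.41 / 111317 × 3600 = -2.277″.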